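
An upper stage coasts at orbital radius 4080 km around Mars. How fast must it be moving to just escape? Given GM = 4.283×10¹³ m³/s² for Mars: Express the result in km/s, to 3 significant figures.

r = 4080 km = 4.080×10⁶ m.
Escape speed v_esc = √(2μ/r) = √(2 × 4.283×10¹³ / 4.080×10⁶) = √(2.100×10⁷) = 4582 m/s.
= 4.582 km/s.

v_esc ≈ 4.58 km/s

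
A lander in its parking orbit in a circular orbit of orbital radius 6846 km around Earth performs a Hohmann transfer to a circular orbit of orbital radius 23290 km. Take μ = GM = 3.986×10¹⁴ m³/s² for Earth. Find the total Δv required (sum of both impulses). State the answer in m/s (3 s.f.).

Δv_total ≈ 3200 m/s

r₁ = 6846 km = 6.846×10⁶ m.
r₂ = 23290 km = 2.329×10⁷ m.
Transfer ellipse a_t = (r₁ + r₂)/2 = 1.507×10⁷ m.
At r₁: circular v_c1 = √(μ/r₁) = 7630 m/s; transfer-perigee v_p = √[μ(2/r₁ − 1/a_t)] = 9487 m/s.
Δv₁ = v_p − v_c1 = 1856 m/s.
At r₂: circular v_c2 = √(μ/r₂) = 4137 m/s; transfer-apogee v_a = √[μ(2/r₂ − 1/a_t)] = 2789 m/s.
Δv₂ = v_c2 − v_a = 1348 m/s.
Total Δv = Δv₁ + Δv₂ = 3205 m/s.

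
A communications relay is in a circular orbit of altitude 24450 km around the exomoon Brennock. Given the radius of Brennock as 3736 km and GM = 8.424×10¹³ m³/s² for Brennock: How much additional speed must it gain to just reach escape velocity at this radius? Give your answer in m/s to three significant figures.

Δv ≈ 716 m/s

r = 3736 + 24450 = 28186 km = 2.8186×10⁷ m.
Circular speed v_c = √(μ/r) = 1729 m/s.
Escape speed v_esc = √(2μ/r) = √2 × v_c = 2445 m/s.
Δv = v_esc − v_c = 716.1 m/s.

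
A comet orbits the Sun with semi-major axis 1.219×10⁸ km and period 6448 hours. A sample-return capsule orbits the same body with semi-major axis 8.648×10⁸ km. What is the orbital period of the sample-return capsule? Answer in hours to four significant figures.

T₂ ≈ 1.218×10⁵ hours

Kepler's third law: T² ∝ a³, so T₂ = T₁ (a₂/a₁)^(3/2).
a₂/a₁ = 7.094, (a₂/a₁)^(3/2) = 18.90.
T₂ = 6448 × 18.90 = 1.218×10⁵ hours.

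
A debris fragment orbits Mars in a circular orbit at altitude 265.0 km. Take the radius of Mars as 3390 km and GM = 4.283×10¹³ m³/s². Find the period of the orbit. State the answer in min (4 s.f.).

T ≈ 111.8 min

r = 3390 + 265.0 = 3655.0 km = 3.6550×10⁶ m.
Kepler's third law: T = 2π√(r³/μ) = 2π√((3.655×10⁶)³ / 4.283×10¹³).
r³/μ = 1.140×10⁶ s², so T = 2π × 1.068×10³ = 6.709×10³ s.
Converting: 6.709×10³ s ÷ 60.00 = 111.8 min.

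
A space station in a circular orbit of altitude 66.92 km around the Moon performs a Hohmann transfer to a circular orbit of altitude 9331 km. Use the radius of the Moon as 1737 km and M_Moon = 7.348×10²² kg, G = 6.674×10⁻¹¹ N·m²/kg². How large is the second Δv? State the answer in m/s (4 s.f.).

Δv ≈ 313.2 m/s

μ = GM = 6.674×10⁻¹¹ × 7.348×10²² = 4.904×10¹² m³/s².
r₁ = 1737 + 66.92 = 1803.9 km = 1.8039×10⁶ m.
r₂ = 1737 + 9331 = 11068 km = 1.1068×10⁷ m.
Transfer ellipse a_t = (r₁ + r₂)/2 = 6.436×10⁶ m.
At r₁: circular v_c1 = √(μ/r₁) = 1649 m/s; transfer-perilune v_p = √[μ(2/r₁ − 1/a_t)] = 2162 m/s.
At r₂: circular v_c2 = √(μ/r₂) = 665.6 m/s; transfer-apolune v_a = √[μ(2/r₂ − 1/a_t)] = 352.4 m/s.
Δv₂ = v_c2 − v_a = 313.2 m/s.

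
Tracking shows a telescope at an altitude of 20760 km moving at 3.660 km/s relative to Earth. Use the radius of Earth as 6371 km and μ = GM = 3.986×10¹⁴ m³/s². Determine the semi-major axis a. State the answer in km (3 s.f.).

r = 6371 + 20760 = 27131 km = 2.713×10⁷ m.
Vis-viva rearranged: 1/a = 2/r − v²/μ = 7.372×10⁻⁸ − 3.361×10⁻⁸ = 4.011×10⁻⁸ m⁻¹.
a = 2.493×10⁷ m = 24932 km.

a ≈ 24900 km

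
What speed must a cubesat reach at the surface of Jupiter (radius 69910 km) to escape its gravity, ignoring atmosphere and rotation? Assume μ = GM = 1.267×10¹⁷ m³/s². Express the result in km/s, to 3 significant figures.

r = R = 6.991×10⁷ m.
Escape speed v_esc = √(2μ/r) = √(2 × 1.267×10¹⁷ / 6.991×10⁷) = √(3.625×10⁹) = 60210 m/s.
= 60.21 km/s.

v_esc ≈ 60.2 km/s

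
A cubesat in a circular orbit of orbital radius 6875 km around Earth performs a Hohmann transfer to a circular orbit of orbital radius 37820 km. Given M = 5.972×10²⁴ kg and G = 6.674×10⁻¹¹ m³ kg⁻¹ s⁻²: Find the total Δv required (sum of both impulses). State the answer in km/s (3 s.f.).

μ = GM = 6.674×10⁻¹¹ × 5.972×10²⁴ = 3.986×10¹⁴ m³/s².
r₁ = 6875 km = 6.875×10⁶ m.
r₂ = 37820 km = 3.782×10⁷ m.
Transfer ellipse a_t = (r₁ + r₂)/2 = 2.235×10⁷ m.
At r₁: circular v_c1 = √(μ/r₁) = 7614 m/s; transfer-perigee v_p = √[μ(2/r₁ − 1/a_t)] = 9905 m/s.
Δv₁ = v_p − v_c1 = 2291 m/s.
At r₂: circular v_c2 = √(μ/r₂) = 3246 m/s; transfer-apogee v_a = √[μ(2/r₂ − 1/a_t)] = 1801 m/s.
Δv₂ = v_c2 − v_a = 1446 m/s.
Total Δv = Δv₁ + Δv₂ = 3737 m/s = 3.737 km/s.

Δv_total ≈ 3.74 km/s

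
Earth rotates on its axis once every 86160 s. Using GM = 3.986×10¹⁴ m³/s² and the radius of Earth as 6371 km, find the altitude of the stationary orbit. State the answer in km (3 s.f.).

h_sync ≈ 35800 km

A synchronous orbit has period T, so by Kepler's third law a = (μT²/4π²)^(1/3).
μT²/4π² = 3.986×10¹⁴ × (8.616×10⁴)² / 39.48 = 7.495×10²² m³.
a = 4.216×10⁷ m = 42163 km.
Altitude h = a − R = 42163 − 6371 = 35792 km.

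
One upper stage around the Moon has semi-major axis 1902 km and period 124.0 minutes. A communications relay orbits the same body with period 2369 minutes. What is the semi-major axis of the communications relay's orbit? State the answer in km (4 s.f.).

Kepler's third law: a³ ∝ T², so a₂ = a₁ (T₂/T₁)^(2/3).
T₂/T₁ = 19.10, (T₂/T₁)^(2/3) = 7.147.
a₂ = 1902 × 7.147 = 13590 km.

a₂ ≈ 13590 km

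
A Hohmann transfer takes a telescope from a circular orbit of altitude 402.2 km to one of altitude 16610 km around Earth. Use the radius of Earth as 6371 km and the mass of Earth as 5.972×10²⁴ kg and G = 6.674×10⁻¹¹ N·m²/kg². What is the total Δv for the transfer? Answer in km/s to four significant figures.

μ = GM = 6.674×10⁻¹¹ × 5.972×10²⁴ = 3.986×10¹⁴ m³/s².
r₁ = 6371 + 402.2 = 6773.2 km = 6.7732×10⁶ m.
r₂ = 6371 + 16610 = 22981 km = 2.2981×10⁷ m.
Transfer ellipse a_t = (r₁ + r₂)/2 = 1.488×10⁷ m.
At r₁: circular v_c1 = √(μ/r₁) = 7671 m/s; transfer-perigee v_p = √[μ(2/r₁ − 1/a_t)] = 9534 m/s.
Δv₁ = v_p − v_c1 = 1863 m/s.
At r₂: circular v_c2 = √(μ/r₂) = 4165 m/s; transfer-apogee v_a = √[μ(2/r₂ − 1/a_t)] = 2810 m/s.
Δv₂ = v_c2 − v_a = 1355 m/s.
Total Δv = Δv₁ + Δv₂ = 3218 m/s = 3.218 km/s.

Δv_total ≈ 3.218 km/s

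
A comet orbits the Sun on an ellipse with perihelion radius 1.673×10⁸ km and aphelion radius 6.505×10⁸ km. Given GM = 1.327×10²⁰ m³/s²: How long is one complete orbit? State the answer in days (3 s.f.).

Semi-major axis a = (r_p + r_a)/2 = (1.6730×10⁸ + 6.5050×10⁸)/2 = 4.0890×10⁸ km = 4.089×10¹¹ m.
By Kepler's third law T = 2π√(a³/μ) = 2π × 2.270×10⁷ = 1.426×10⁸ s.
= 1651 days.

T ≈ 1650 days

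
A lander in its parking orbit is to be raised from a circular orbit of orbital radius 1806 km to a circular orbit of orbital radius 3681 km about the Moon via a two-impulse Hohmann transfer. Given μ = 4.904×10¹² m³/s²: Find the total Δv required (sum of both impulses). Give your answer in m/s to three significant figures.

r₁ = 1806 km = 1.806×10⁶ m.
r₂ = 3681 km = 3.681×10⁶ m.
Transfer ellipse a_t = (r₁ + r₂)/2 = 2.744×10⁶ m.
At r₁: circular v_c1 = √(μ/r₁) = 1648 m/s; transfer-perilune v_p = √[μ(2/r₁ − 1/a_t)] = 1909 m/s.
Δv₁ = v_p − v_c1 = 260.9 m/s.
At r₂: circular v_c2 = √(μ/r₂) = 1154 m/s; transfer-apolune v_a = √[μ(2/r₂ − 1/a_t)] = 936.5 m/s.
Δv₂ = v_c2 − v_a = 217.7 m/s.
Total Δv = Δv₁ + Δv₂ = 478.6 m/s.

Δv_total ≈ 479 m/s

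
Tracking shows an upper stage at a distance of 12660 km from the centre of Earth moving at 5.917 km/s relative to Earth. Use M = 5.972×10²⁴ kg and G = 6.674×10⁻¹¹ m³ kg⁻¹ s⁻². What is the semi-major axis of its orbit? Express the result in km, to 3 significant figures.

μ = GM = 6.674×10⁻¹¹ × 5.972×10²⁴ = 3.986×10¹⁴ m³/s².
r = 1.266×10⁷ m.
Vis-viva rearranged: 1/a = 2/r − v²/μ = 1.580×10⁻⁷ − 8.784×10⁻⁸ = 7.014×10⁻⁸ m⁻¹.
a = 1.426×10⁷ m = 14258 km.

a ≈ 14300 km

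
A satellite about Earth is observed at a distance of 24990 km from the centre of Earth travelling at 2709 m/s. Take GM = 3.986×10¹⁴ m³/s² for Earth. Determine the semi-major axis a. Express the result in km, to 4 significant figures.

r = 2.499×10⁷ m.
Specific orbital energy ε = v²/2 − μ/r = (2709)²/2 − 3.986×10¹⁴/2.499×10⁷ = -1.228×10⁷ J/kg.
Since ε = −μ/(2a), a = −μ/(2ε) = 1.623×10⁷ m = 16228 km.

a ≈ 16230 km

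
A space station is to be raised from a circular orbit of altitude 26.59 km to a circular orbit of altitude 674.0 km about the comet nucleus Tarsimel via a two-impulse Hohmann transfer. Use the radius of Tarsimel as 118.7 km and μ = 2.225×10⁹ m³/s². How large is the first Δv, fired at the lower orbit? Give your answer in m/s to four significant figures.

Δv ≈ 37.14 m/s

r₁ = 118.7 + 26.59 = 145.29 km = 1.4529×10⁵ m.
r₂ = 118.7 + 674.0 = 792.70 km = 7.9270×10⁵ m.
Transfer ellipse a_t = (r₁ + r₂)/2 = 4.690×10⁵ m.
At r₁: circular v_c1 = √(μ/r₁) = 123.8 m/s; transfer-periapsis v_p = √[μ(2/r₁ − 1/a_t)] = 160.9 m/s.
Δv₁ = v_p − v_c1 = 37.14 m/s.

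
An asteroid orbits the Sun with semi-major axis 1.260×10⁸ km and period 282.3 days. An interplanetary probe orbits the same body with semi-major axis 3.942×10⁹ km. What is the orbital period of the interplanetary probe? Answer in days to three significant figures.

Kepler's third law: T² ∝ a³, so T₂ = T₁ (a₂/a₁)^(3/2).
a₂/a₁ = 31.29, (a₂/a₁)^(3/2) = 175.0.
T₂ = 282.3 × 175.0 = 49400 days.

T₂ ≈ 49400 days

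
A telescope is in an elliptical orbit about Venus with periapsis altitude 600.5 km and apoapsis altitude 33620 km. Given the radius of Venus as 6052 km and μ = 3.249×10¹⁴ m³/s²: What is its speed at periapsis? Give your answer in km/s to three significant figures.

r_p = 6052 + 600.5 = 6652.5 km = 6.6525×10⁶ m.
r_a = 6052 + 33620 = 39672 km = 3.9672×10⁷ m.
Semi-major axis a = (r_p + r_a)/2 = 23162 km = 2.316×10⁷ m.
Vis-viva: v² = μ(2/r − 1/a) = 3.249×10¹⁴ × (3.006×10⁻⁷ − 4.317×10⁻⁸) = 8.365×10⁷ m²/s².
v = 9146 m/s = 9.146 km/s.

v ≈ 9.15 km/s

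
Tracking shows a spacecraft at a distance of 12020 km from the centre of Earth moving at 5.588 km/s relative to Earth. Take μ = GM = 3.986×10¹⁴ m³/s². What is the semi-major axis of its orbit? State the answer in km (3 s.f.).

r = 1.202×10⁷ m.
Vis-viva rearranged: 1/a = 2/r − v²/μ = 1.664×10⁻⁷ − 7.834×10⁻⁸ = 8.805×10⁻⁸ m⁻¹.
a = 1.136×10⁷ m = 11357 km.

a ≈ 11400 km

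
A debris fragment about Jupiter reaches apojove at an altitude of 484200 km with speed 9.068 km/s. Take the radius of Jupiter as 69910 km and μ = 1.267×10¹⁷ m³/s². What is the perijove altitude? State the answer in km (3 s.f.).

r_a = 69910 + 484200 = 5.5411×10⁵ km = 5.541×10⁸ m.
Specific energy ε = v²/2 − μ/r = -1.875×10⁸ J/kg, so a = −μ/(2ε) = 3.378×10⁸ m.
The apsides satisfy r_p + r_a = 2a, so the perijove radius is 2a − r_a = 1.215×10⁸ m = 1.2148×10⁵ km.
Perijove altitude = 1.2148×10⁵ − 69910 = 51567 km.

perijove altitude ≈ 51600 km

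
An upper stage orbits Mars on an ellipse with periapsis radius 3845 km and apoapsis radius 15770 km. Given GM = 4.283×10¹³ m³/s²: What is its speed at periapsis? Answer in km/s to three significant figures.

v ≈ 4.23 km/s

Semi-major axis a = (r_p + r_a)/2 = 9807.5 km = 9.808×10⁶ m.
Vis-viva: v² = μ(2/r − 1/a) = 4.283×10¹³ × (5.202×10⁻⁷ − 1.020×10⁻⁷) = 1.791×10⁷ m²/s².
v = 4232 m/s = 4.232 km/s.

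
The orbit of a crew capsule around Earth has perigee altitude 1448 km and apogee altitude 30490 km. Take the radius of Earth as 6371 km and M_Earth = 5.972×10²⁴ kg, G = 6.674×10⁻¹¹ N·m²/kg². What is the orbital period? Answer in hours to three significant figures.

T ≈ 9.23 hours

μ = GM = 6.674×10⁻¹¹ × 5.972×10²⁴ = 3.986×10¹⁴ m³/s².
r_p = 6371 + 1448 = 7819.0 km = 7.8190×10⁶ m.
r_a = 6371 + 30490 = 36861 km = 3.6861×10⁷ m.
Semi-major axis a = (r_p + r_a)/2 = (7819.0 + 36861)/2 = 22340 km = 2.234×10⁷ m.
By Kepler's third law T = 2π√(a³/μ) = 2π × 5.289×10³ = 3.323×10⁴ s.
= 9.231 hours.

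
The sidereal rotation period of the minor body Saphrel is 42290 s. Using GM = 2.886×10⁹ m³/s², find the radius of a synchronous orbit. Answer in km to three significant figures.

A synchronous orbit has period T, so by Kepler's third law a = (μT²/4π²)^(1/3).
μT²/4π² = 2.886×10⁹ × (4.229×10⁴)² / 39.48 = 1.307×10¹⁷ m³.
a = 5.075×10⁵ m = 507.54 km.

r_sync ≈ 508 km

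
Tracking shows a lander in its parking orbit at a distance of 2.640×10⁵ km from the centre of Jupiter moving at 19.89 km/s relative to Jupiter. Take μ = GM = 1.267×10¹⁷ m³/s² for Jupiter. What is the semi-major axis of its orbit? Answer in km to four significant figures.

a ≈ 2.246×10⁵ km

r = 2.640×10⁸ m.
Specific orbital energy ε = v²/2 − μ/r = (19890)²/2 − 1.267×10¹⁷/2.640×10⁸ = -2.821×10⁸ J/kg.
Since ε = −μ/(2a), a = −μ/(2ε) = 2.246×10⁸ m = 2.2455×10⁵ km.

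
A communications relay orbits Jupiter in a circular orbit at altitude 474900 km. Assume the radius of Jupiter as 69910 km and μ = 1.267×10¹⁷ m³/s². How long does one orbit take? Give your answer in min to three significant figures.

r = 69910 + 474900 = 544810 km = 5.4481×10⁸ m.
Kepler's third law: T = 2π√(r³/μ) = 2π√((5.448×10⁸)³ / 1.267×10¹⁷).
r³/μ = 1.276×10⁹ s², so T = 2π × 3.573×10⁴ = 2.245×10⁵ s.
Converting: 2.245×10⁵ s ÷ 60.00 = 3741 min.

T ≈ 3740 min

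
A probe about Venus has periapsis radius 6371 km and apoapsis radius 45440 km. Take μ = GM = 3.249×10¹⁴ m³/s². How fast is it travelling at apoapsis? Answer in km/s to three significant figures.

v ≈ 1.33 km/s

Semi-major axis a = (r_p + r_a)/2 = 25906 km = 2.591×10⁷ m.
Vis-viva: v² = μ(2/r − 1/a) = 3.249×10¹⁴ × (4.401×10⁻⁸ − 3.860×10⁻⁸) = 1.758×10⁶ m²/s².
v = 1326 m/s = 1.326 km/s.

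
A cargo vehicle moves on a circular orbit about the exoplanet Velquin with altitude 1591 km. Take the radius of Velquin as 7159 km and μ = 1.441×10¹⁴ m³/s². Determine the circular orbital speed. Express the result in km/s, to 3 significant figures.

r = 7159 + 1591 = 8750.0 km = 8.7500×10⁶ m.
For a circular orbit v = √(μ/r) = √(1.441×10¹⁴ / 8.750×10⁶) = √(1.647×10⁷) = 4058 m/s.
That is 4.058 km/s.

v ≈ 4.06 km/s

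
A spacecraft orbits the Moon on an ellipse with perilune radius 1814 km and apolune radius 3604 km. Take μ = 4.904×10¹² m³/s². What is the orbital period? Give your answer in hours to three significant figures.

T ≈ 3.51 hours

Semi-major axis a = (r_p + r_a)/2 = (1814.0 + 3604.0)/2 = 2709.0 km = 2.709×10⁶ m.
By Kepler's third law T = 2π√(a³/μ) = 2π × 2.013×10³ = 1.265×10⁴ s.
= 3.514 hours.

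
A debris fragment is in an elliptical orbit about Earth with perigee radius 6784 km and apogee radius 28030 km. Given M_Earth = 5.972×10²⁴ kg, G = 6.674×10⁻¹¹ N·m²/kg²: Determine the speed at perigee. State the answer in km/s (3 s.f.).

μ = GM = 6.674×10⁻¹¹ × 5.972×10²⁴ = 3.986×10¹⁴ m³/s².
Semi-major axis a = (r_p + r_a)/2 = 17407 km = 1.741×10⁷ m.
Vis-viva: v² = μ(2/r − 1/a) = 3.986×10¹⁴ × (2.948×10⁻⁷ − 5.745×10⁻⁸) = 9.461×10⁷ m²/s².
v = 9727 m/s = 9.727 km/s.

v ≈ 9.73 km/s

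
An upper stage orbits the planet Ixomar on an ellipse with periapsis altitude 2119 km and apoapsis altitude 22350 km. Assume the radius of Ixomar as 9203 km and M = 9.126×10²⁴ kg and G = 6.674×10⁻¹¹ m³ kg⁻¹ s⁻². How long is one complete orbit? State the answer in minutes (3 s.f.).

T ≈ 421 minutes

μ = GM = 6.674×10⁻¹¹ × 9.126×10²⁴ = 6.091×10¹⁴ m³/s².
r_p = 9203 + 2119 = 11322 km = 1.1322×10⁷ m.
r_a = 9203 + 22350 = 31553 km = 3.1553×10⁷ m.
Semi-major axis a = (r_p + r_a)/2 = (11322 + 31553)/2 = 21438 km = 2.144×10⁷ m.
By Kepler's third law T = 2π√(a³/μ) = 2π × 4.022×10³ = 2.527×10⁴ s.
= 421.2 minutes.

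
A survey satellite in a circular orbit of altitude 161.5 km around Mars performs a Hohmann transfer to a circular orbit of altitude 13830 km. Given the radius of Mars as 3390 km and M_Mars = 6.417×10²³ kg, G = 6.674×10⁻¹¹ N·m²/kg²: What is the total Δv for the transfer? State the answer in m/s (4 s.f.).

Δv_total ≈ 1654 m/s

μ = GM = 6.674×10⁻¹¹ × 6.417×10²³ = 4.283×10¹³ m³/s².
r₁ = 3390 + 161.5 = 3551.5 km = 3.5515×10⁶ m.
r₂ = 3390 + 13830 = 17220 km = 1.7220×10⁷ m.
Transfer ellipse a_t = (r₁ + r₂)/2 = 1.039×10⁷ m.
At r₁: circular v_c1 = √(μ/r₁) = 3473 m/s; transfer-periapsis v_p = √[μ(2/r₁ − 1/a_t)] = 4471 m/s.
Δv₁ = v_p − v_c1 = 998.9 m/s.
At r₂: circular v_c2 = √(μ/r₂) = 1577 m/s; transfer-apoapsis v_a = √[μ(2/r₂ − 1/a_t)] = 922.2 m/s.
Δv₂ = v_c2 − v_a = 654.8 m/s.
Total Δv = Δv₁ + Δv₂ = 1654 m/s.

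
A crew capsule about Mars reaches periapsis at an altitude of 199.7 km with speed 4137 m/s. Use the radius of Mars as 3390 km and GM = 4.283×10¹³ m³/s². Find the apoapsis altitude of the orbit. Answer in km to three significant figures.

apoapsis altitude ≈ 5710 km

r_p = 3390 + 199.7 = 3589.7 km = 3.590×10⁶ m.
Specific energy ε = v²/2 − μ/r = -3.374×10⁶ J/kg, so a = −μ/(2ε) = 6.347×10⁶ m.
The apsides satisfy r_p + r_a = 2a, so the apoapsis radius is 2a − r_p = 9.105×10⁶ m = 9104.5 km.
Apoapsis altitude = 9104.5 − 3390 = 5714.5 km.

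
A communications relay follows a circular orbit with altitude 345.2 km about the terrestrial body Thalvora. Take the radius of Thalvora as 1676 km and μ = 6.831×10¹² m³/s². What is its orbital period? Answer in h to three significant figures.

r = 1676 + 345.2 = 2021.2 km = 2.0212×10⁶ m.
Kepler's third law: T = 2π√(r³/μ) = 2π√((2.021×10⁶)³ / 6.831×10¹²).
r³/μ = 1.209×10⁶ s², so T = 2π × 1.099×10³ = 6.908×10³ s.
Converting: 6.908×10³ s ÷ 3600 = 1.919 h.

T ≈ 1.92 h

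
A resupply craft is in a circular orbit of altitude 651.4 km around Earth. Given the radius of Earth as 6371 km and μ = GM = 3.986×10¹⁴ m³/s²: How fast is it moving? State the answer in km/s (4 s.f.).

r = 6371 + 651.4 = 7022.4 km = 7.0224×10⁶ m.
For a circular orbit v = √(μ/r) = √(3.986×10¹⁴ / 7.022×10⁶) = √(5.676×10⁷) = 7534 m/s.
That is 7.534 km/s.

v ≈ 7.534 km/s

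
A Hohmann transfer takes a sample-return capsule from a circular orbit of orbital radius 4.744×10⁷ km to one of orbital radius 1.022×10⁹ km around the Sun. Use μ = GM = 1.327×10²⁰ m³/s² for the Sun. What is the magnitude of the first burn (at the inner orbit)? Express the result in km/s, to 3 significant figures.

r₁ = 4.744×10⁷ km = 4.744×10¹⁰ m.
r₂ = 1.022×10⁹ km = 1.022×10¹² m.
Transfer ellipse a_t = (r₁ + r₂)/2 = 5.347×10¹¹ m.
At r₁: circular v_c1 = √(μ/r₁) = 52890 m/s; transfer-perihelion v_p = √[μ(2/r₁ − 1/a_t)] = 73120 m/s.
Δv₁ = v_p − v_c1 = 20230 m/s.
= 20.23 km/s.

Δv ≈ 20.2 km/s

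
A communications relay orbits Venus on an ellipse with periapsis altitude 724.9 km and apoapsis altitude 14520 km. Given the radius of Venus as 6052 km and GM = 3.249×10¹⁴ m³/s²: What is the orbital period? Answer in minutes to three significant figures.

T ≈ 294 minutes

r_p = 6052 + 724.9 = 6776.9 km = 6.7769×10⁶ m.
r_a = 6052 + 14520 = 20572 km = 2.0572×10⁷ m.
Semi-major axis a = (r_p + r_a)/2 = (6776.9 + 20572)/2 = 13674 km = 1.367×10⁷ m.
By Kepler's third law T = 2π√(a³/μ) = 2π × 2.805×10³ = 1.763×10⁴ s.
= 293.8 minutes.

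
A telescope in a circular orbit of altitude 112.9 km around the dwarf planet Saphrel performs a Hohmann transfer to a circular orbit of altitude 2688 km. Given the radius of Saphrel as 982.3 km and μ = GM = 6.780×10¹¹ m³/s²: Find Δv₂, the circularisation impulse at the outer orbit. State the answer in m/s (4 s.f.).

r₁ = 982.3 + 112.9 = 1095.2 km = 1.0952×10⁶ m.
r₂ = 982.3 + 2688 = 3670.3 km = 3.6703×10⁶ m.
Transfer ellipse a_t = (r₁ + r₂)/2 = 2.383×10⁶ m.
At r₁: circular v_c1 = √(μ/r₁) = 786.8 m/s; transfer-periapsis v_p = √[μ(2/r₁ − 1/a_t)] = 976.5 m/s.
At r₂: circular v_c2 = √(μ/r₂) = 429.8 m/s; transfer-apoapsis v_a = √[μ(2/r₂ − 1/a_t)] = 291.4 m/s.
Δv₂ = v_c2 − v_a = 138.4 m/s.

Δv ≈ 138.4 m/s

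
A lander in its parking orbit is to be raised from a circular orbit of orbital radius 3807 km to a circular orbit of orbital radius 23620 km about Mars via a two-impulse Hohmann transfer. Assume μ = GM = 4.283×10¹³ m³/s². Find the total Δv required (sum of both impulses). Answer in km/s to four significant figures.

r₁ = 3807 km = 3.807×10⁶ m.
r₂ = 23620 km = 2.362×10⁷ m.
Transfer ellipse a_t = (r₁ + r₂)/2 = 1.371×10⁷ m.
At r₁: circular v_c1 = √(μ/r₁) = 3354 m/s; transfer-periapsis v_p = √[μ(2/r₁ − 1/a_t)] = 4402 m/s.
Δv₁ = v_p − v_c1 = 1048 m/s.
At r₂: circular v_c2 = √(μ/r₂) = 1347 m/s; transfer-apoapsis v_a = √[μ(2/r₂ − 1/a_t)] = 709.5 m/s.
Δv₂ = v_c2 − v_a = 637.1 m/s.
Total Δv = Δv₁ + Δv₂ = 1685 m/s = 1.685 km/s.

Δv_total ≈ 1.685 km/s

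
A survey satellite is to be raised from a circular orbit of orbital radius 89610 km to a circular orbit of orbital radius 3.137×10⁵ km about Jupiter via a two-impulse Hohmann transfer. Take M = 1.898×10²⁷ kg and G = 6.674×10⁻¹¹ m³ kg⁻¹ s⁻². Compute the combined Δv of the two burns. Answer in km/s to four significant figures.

Δv_total ≈ 16.00 km/s

μ = GM = 6.674×10⁻¹¹ × 1.898×10²⁷ = 1.267×10¹⁷ m³/s².
r₁ = 89610 km = 8.961×10⁷ m.
r₂ = 3.137×10⁵ km = 3.137×10⁸ m.
Transfer ellipse a_t = (r₁ + r₂)/2 = 2.017×10⁸ m.
At r₁: circular v_c1 = √(μ/r₁) = 37600 m/s; transfer-perijove v_p = √[μ(2/r₁ − 1/a_t)] = 46890 m/s.
Δv₁ = v_p − v_c1 = 9296 m/s.
At r₂: circular v_c2 = √(μ/r₂) = 20090 m/s; transfer-apojove v_a = √[μ(2/r₂ − 1/a_t)] = 13400 m/s.
Δv₂ = v_c2 − v_a = 6699 m/s.
Total Δv = Δv₁ + Δv₂ = 16000 m/s = 16.00 km/s.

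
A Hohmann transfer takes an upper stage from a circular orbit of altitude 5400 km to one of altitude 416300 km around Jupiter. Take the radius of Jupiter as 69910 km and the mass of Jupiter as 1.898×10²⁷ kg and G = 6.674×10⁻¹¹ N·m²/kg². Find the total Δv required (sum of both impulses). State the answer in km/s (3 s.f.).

μ = GM = 6.674×10⁻¹¹ × 1.898×10²⁷ = 1.267×10¹⁷ m³/s².
r₁ = 69910 + 5400 = 75310 km = 7.5310×10⁷ m.
r₂ = 69910 + 416300 = 486210 km = 4.8621×10⁸ m.
Transfer ellipse a_t = (r₁ + r₂)/2 = 2.808×10⁸ m.
At r₁: circular v_c1 = √(μ/r₁) = 41010 m/s; transfer-perijove v_p = √[μ(2/r₁ − 1/a_t)] = 53970 m/s.
Δv₁ = v_p − v_c1 = 12960 m/s.
At r₂: circular v_c2 = √(μ/r₂) = 16140 m/s; transfer-apojove v_a = √[μ(2/r₂ − 1/a_t)] = 8360 m/s.
Δv₂ = v_c2 − v_a = 7781 m/s.
Total Δv = Δv₁ + Δv₂ = 20740 m/s = 20.74 km/s.

Δv_total ≈ 20.7 km/s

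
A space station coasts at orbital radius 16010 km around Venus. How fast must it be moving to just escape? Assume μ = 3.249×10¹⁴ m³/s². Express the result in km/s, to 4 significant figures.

r = 16010 km = 1.601×10⁷ m.
Escape speed v_esc = √(2μ/r) = √(2 × 3.249×10¹⁴ / 1.601×10⁷) = √(4.059×10⁷) = 6371 m/s.
= 6.371 km/s.

v_esc ≈ 6.371 km/s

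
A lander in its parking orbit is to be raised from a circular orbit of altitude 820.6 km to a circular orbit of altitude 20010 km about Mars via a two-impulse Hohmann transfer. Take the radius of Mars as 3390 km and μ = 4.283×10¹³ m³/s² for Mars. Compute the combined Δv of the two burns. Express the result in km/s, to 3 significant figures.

r₁ = 3390 + 820.6 = 4210.6 km = 4.2106×10⁶ m.
r₂ = 3390 + 20010 = 23400 km = 2.3400×10⁷ m.
Transfer ellipse a_t = (r₁ + r₂)/2 = 1.381×10⁷ m.
At r₁: circular v_c1 = √(μ/r₁) = 3189 m/s; transfer-periapsis v_p = √[μ(2/r₁ − 1/a_t)] = 4152 m/s.
Δv₁ = v_p − v_c1 = 962.9 m/s.
At r₂: circular v_c2 = √(μ/r₂) = 1353 m/s; transfer-apoapsis v_a = √[μ(2/r₂ − 1/a_t)] = 747.2 m/s.
Δv₂ = v_c2 − v_a = 605.7 m/s.
Total Δv = Δv₁ + Δv₂ = 1569 m/s = 1.569 km/s.

Δv_total ≈ 1.57 km/s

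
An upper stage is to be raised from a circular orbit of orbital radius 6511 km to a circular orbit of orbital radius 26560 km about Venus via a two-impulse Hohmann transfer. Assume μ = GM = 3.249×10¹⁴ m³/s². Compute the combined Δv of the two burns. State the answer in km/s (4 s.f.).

Δv_total ≈ 3.192 km/s

r₁ = 6511 km = 6.511×10⁶ m.
r₂ = 26560 km = 2.656×10⁷ m.
Transfer ellipse a_t = (r₁ + r₂)/2 = 1.654×10⁷ m.
At r₁: circular v_c1 = √(μ/r₁) = 7064 m/s; transfer-periapsis v_p = √[μ(2/r₁ − 1/a_t)] = 8953 m/s.
Δv₁ = v_p − v_c1 = 1889 m/s.
At r₂: circular v_c2 = √(μ/r₂) = 3498 m/s; transfer-apoapsis v_a = √[μ(2/r₂ − 1/a_t)] = 2195 m/s.
Δv₂ = v_c2 − v_a = 1303 m/s.
Total Δv = Δv₁ + Δv₂ = 3192 m/s = 3.192 km/s.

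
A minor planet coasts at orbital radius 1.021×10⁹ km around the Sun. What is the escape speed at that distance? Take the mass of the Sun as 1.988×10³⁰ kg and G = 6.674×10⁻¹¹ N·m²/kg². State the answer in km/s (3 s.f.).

v_esc ≈ 16.1 km/s

μ = GM = 6.674×10⁻¹¹ × 1.988×10³⁰ = 1.327×10²⁰ m³/s².
r = 1.021×10⁹ km = 1.021×10¹² m.
Escape speed v_esc = √(2μ/r) = √(2 × 1.327×10²⁰ / 1.021×10¹²) = √(2.599×10⁸) = 16120 m/s.
= 16.12 km/s.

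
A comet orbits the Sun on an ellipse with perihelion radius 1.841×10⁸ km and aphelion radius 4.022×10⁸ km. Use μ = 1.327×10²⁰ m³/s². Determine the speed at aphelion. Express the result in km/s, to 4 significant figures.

Semi-major axis a = (r_p + r_a)/2 = 2.9315×10⁸ km = 2.932×10¹¹ m.
Vis-viva: v² = μ(2/r − 1/a) = 1.327×10²⁰ × (4.973×10⁻¹² − 3.411×10⁻¹²) = 2.072×10⁸ m²/s².
v = 14390 m/s = 14.39 km/s.

v ≈ 14.39 km/s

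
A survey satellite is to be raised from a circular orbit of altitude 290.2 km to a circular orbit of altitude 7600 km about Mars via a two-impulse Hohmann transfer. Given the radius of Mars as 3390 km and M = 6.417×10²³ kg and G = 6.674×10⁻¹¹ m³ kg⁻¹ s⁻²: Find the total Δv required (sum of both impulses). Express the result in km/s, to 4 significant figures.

Δv_total ≈ 1.340 km/s

μ = GM = 6.674×10⁻¹¹ × 6.417×10²³ = 4.283×10¹³ m³/s².
r₁ = 3390 + 290.2 = 3680.2 km = 3.6802×10⁶ m.
r₂ = 3390 + 7600 = 10990 km = 1.0990×10⁷ m.
Transfer ellipse a_t = (r₁ + r₂)/2 = 7.335×10⁶ m.
At r₁: circular v_c1 = √(μ/r₁) = 3411 m/s; transfer-periapsis v_p = √[μ(2/r₁ − 1/a_t)] = 4176 m/s.
Δv₁ = v_p − v_c1 = 764.3 m/s.
At r₂: circular v_c2 = √(μ/r₂) = 1974 m/s; transfer-apoapsis v_a = √[μ(2/r₂ − 1/a_t)] = 1398 m/s.
Δv₂ = v_c2 − v_a = 575.8 m/s.
Total Δv = Δv₁ + Δv₂ = 1340 m/s = 1.340 km/s.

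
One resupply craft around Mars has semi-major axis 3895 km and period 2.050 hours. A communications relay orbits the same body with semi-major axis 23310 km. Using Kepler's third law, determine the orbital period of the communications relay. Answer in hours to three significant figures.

T₂ ≈ 30.0 hours

Kepler's third law: T² ∝ a³, so T₂ = T₁ (a₂/a₁)^(3/2).
a₂/a₁ = 5.985, (a₂/a₁)^(3/2) = 14.64.
T₂ = 2.050 × 14.64 = 30.01 hours.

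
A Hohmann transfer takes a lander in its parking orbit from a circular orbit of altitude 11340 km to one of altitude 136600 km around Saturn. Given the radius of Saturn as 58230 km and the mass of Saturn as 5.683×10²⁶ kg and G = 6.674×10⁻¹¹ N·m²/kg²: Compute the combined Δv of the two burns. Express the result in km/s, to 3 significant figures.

μ = GM = 6.674×10⁻¹¹ × 5.683×10²⁶ = 3.793×10¹⁶ m³/s².
r₁ = 58230 + 11340 = 69570 km = 6.9570×10⁷ m.
r₂ = 58230 + 136600 = 194830 km = 1.9483×10⁸ m.
Transfer ellipse a_t = (r₁ + r₂)/2 = 1.322×10⁸ m.
At r₁: circular v_c1 = √(μ/r₁) = 23350 m/s; transfer-perikrone v_p = √[μ(2/r₁ − 1/a_t)] = 28350 m/s.
Δv₁ = v_p − v_c1 = 4996 m/s.
At r₂: circular v_c2 = √(μ/r₂) = 13950 m/s; transfer-apokrone v_a = √[μ(2/r₂ − 1/a_t)] = 10120 m/s.
Δv₂ = v_c2 − v_a = 3831 m/s.
Total Δv = Δv₁ + Δv₂ = 8827 m/s = 8.827 km/s.

Δv_total ≈ 8.83 km/s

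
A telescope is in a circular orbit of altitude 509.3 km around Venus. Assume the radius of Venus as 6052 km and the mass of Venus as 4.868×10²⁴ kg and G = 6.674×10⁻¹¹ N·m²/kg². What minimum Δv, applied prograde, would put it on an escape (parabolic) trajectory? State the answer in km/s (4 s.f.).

Δv ≈ 2.915 km/s

μ = GM = 6.674×10⁻¹¹ × 4.868×10²⁴ = 3.249×10¹⁴ m³/s².
r = 6052 + 509.3 = 6561.3 km = 6.5613×10⁶ m.
Circular speed v_c = √(μ/r) = 7037 m/s.
Escape speed v_esc = √(2μ/r) = √2 × v_c = 9951 m/s.
Δv = v_esc − v_c = 2915 m/s = 2.915 km/s.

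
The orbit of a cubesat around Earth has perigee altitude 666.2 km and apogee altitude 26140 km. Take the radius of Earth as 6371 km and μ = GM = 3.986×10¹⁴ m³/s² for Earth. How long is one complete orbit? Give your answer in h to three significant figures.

T ≈ 7.69 h

r_p = 6371 + 666.2 = 7037.2 km = 7.0372×10⁶ m.
r_a = 6371 + 26140 = 32511 km = 3.2511×10⁷ m.
Semi-major axis a = (r_p + r_a)/2 = (7037.2 + 32511)/2 = 19774 km = 1.977×10⁷ m.
By Kepler's third law T = 2π√(a³/μ) = 2π × 4.404×10³ = 2.767×10⁴ s.
= 7.687 h.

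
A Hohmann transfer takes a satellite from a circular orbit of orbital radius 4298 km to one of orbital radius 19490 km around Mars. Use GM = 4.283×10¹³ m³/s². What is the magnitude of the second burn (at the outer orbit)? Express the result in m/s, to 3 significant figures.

Δv ≈ 591 m/s

r₁ = 4298 km = 4.298×10⁶ m.
r₂ = 19490 km = 1.949×10⁷ m.
Transfer ellipse a_t = (r₁ + r₂)/2 = 1.189×10⁷ m.
At r₁: circular v_c1 = √(μ/r₁) = 3157 m/s; transfer-periapsis v_p = √[μ(2/r₁ − 1/a_t)] = 4041 m/s.
At r₂: circular v_c2 = √(μ/r₂) = 1482 m/s; transfer-apoapsis v_a = √[μ(2/r₂ − 1/a_t)] = 891.1 m/s.
Δv₂ = v_c2 − v_a = 591.3 m/s.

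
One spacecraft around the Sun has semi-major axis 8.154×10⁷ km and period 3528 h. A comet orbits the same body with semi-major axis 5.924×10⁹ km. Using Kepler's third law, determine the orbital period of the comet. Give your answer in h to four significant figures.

T₂ ≈ 2.185×10⁶ h

Kepler's third law: T² ∝ a³, so T₂ = T₁ (a₂/a₁)^(3/2).
a₂/a₁ = 72.65, (a₂/a₁)^(3/2) = 619.3.
T₂ = 3528 × 619.3 = 2.185×10⁶ h.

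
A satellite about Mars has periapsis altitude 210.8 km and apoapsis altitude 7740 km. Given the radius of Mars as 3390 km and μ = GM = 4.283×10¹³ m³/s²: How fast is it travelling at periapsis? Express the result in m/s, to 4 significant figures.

r_p = 3390 + 210.8 = 3600.8 km = 3.6008×10⁶ m.
r_a = 3390 + 7740 = 11130 km = 1.1130×10⁷ m.
Semi-major axis a = (r_p + r_a)/2 = 7365.4 km = 7.365×10⁶ m.
Vis-viva: v² = μ(2/r − 1/a) = 4.283×10¹³ × (5.554×10⁻⁷ − 1.358×10⁻⁷) = 1.797×10⁷ m²/s².
v = 4240 m/s.

v ≈ 4240 m/s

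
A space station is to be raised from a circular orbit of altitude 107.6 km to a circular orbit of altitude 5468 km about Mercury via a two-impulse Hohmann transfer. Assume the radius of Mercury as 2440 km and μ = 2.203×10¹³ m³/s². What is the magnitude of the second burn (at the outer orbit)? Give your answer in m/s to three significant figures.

r₁ = 2440 + 107.6 = 2547.6 km = 2.5476×10⁶ m.
r₂ = 2440 + 5468 = 7908.0 km = 7.9080×10⁶ m.
Transfer ellipse a_t = (r₁ + r₂)/2 = 5.228×10⁶ m.
At r₁: circular v_c1 = √(μ/r₁) = 2941 m/s; transfer-periherm v_p = √[μ(2/r₁ − 1/a_t)] = 3617 m/s.
At r₂: circular v_c2 = √(μ/r₂) = 1669 m/s; transfer-apoherm v_a = √[μ(2/r₂ − 1/a_t)] = 1165 m/s.
Δv₂ = v_c2 − v_a = 503.9 m/s.

Δv ≈ 504 m/s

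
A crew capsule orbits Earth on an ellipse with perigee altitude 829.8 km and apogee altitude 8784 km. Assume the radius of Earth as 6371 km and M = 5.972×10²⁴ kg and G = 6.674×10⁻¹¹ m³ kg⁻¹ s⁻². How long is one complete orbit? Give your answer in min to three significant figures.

μ = GM = 6.674×10⁻¹¹ × 5.972×10²⁴ = 3.986×10¹⁴ m³/s².
r_p = 6371 + 829.8 = 7200.8 km = 7.2008×10⁶ m.
r_a = 6371 + 8784 = 15155 km = 1.5155×10⁷ m.
Semi-major axis a = (r_p + r_a)/2 = (7200.8 + 15155)/2 = 11178 km = 1.118×10⁷ m.
By Kepler's third law T = 2π√(a³/μ) = 2π × 1.872×10³ = 1.176×10⁴ s.
= 196.0 min.

T ≈ 196 min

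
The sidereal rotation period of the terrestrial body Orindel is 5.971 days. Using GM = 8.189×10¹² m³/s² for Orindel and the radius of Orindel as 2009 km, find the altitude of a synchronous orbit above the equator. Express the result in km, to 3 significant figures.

T = 5.971 days = 5.159×10⁵ s.
A synchronous orbit has period T, so by Kepler's third law a = (μT²/4π²)^(1/3).
μT²/4π² = 8.189×10¹² × (5.159×10⁵)² / 39.48 = 5.521×10²² m³.
a = 3.808×10⁷ m = 38077 km.
Altitude h = a − R = 38077 − 2009 = 36068 km.

h_sync ≈ 36100 km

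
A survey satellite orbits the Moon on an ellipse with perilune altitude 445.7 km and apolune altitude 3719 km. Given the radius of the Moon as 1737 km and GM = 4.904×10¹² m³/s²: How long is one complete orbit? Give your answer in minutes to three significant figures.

T ≈ 353 minutes

r_p = 1737 + 445.7 = 2182.7 km = 2.1827×10⁶ m.
r_a = 1737 + 3719 = 5456.0 km = 5.4560×10⁶ m.
Semi-major axis a = (r_p + r_a)/2 = (2182.7 + 5456.0)/2 = 3819.3 km = 3.819×10⁶ m.
By Kepler's third law T = 2π√(a³/μ) = 2π × 3.371×10³ = 2.118×10⁴ s.
= 353.0 minutes.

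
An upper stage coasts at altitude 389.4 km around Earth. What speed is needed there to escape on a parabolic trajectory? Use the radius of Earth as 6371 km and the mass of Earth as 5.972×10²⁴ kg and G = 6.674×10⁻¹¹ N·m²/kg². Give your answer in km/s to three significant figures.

μ = GM = 6.674×10⁻¹¹ × 5.972×10²⁴ = 3.986×10¹⁴ m³/s².
r = 6371 + 389.4 = 6760.4 km = 6.7604×10⁶ m.
Escape speed v_esc = √(2μ/r) = √(2 × 3.986×10¹⁴ / 6.760×10⁶) = √(1.179×10⁸) = 10860 m/s.
= 10.86 km/s.

v_esc ≈ 10.9 km/s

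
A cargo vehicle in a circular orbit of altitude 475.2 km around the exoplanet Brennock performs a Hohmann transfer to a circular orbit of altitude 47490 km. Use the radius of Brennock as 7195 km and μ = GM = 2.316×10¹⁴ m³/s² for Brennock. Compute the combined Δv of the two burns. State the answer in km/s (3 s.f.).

r₁ = 7195 + 475.2 = 7670.2 km = 7.6702×10⁶ m.
r₂ = 7195 + 47490 = 54685 km = 5.4685×10⁷ m.
Transfer ellipse a_t = (r₁ + r₂)/2 = 3.118×10⁷ m.
At r₁: circular v_c1 = √(μ/r₁) = 5495 m/s; transfer-periapsis v_p = √[μ(2/r₁ − 1/a_t)] = 7277 m/s.
Δv₁ = v_p − v_c1 = 1782 m/s.
At r₂: circular v_c2 = √(μ/r₂) = 2058 m/s; transfer-apoapsis v_a = √[μ(2/r₂ − 1/a_t)] = 1021 m/s.
Δv₂ = v_c2 − v_a = 1037 m/s.
Total Δv = Δv₁ + Δv₂ = 2820 m/s = 2.820 km/s.

Δv_total ≈ 2.82 km/s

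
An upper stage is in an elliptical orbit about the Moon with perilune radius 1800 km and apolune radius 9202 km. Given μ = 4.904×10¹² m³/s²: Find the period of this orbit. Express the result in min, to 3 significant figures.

Semi-major axis a = (r_p + r_a)/2 = (1800.0 + 9202.0)/2 = 5501.0 km = 5.501×10⁶ m.
By Kepler's third law T = 2π√(a³/μ) = 2π × 5.826×10³ = 3.661×10⁴ s.
= 610.1 min.

T ≈ 610 min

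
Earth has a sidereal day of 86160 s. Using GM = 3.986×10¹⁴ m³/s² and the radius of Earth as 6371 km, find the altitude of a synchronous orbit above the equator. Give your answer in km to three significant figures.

h_sync ≈ 35800 km

A synchronous orbit has period T, so by Kepler's third law a = (μT²/4π²)^(1/3).
μT²/4π² = 3.986×10¹⁴ × (8.616×10⁴)² / 39.48 = 7.495×10²² m³.
a = 4.216×10⁷ m = 42163 km.
Altitude h = a − R = 42163 − 6371 = 35792 km.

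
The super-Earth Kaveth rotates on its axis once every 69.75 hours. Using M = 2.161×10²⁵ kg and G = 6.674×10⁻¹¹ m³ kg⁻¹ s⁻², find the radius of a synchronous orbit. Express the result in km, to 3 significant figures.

r_sync ≈ 1.32×10⁵ km

μ = GM = 6.674×10⁻¹¹ × 2.161×10²⁵ = 1.442×10¹⁵ m³/s².
T = 69.75 hours = 2.511×10⁵ s.
A synchronous orbit has period T, so by Kepler's third law a = (μT²/4π²)^(1/3).
μT²/4π² = 1.442×10¹⁵ × (2.511×10⁵)² / 39.48 = 2.303×10²⁴ m³.
a = 1.321×10⁸ m = 1.3207×10⁵ km.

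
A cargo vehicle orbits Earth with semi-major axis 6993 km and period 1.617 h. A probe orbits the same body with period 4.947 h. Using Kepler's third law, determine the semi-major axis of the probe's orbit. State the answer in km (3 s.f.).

a₂ ≈ 14700 km

Kepler's third law: a³ ∝ T², so a₂ = a₁ (T₂/T₁)^(2/3).
T₂/T₁ = 3.059, (T₂/T₁)^(2/3) = 2.107.
a₂ = 6993 × 2.107 = 14740 km.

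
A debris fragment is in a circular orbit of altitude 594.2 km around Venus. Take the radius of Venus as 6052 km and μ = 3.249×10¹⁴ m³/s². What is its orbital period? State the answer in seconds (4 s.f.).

T ≈ 5973 seconds

r = 6052 + 594.2 = 6646.2 km = 6.6462×10⁶ m.
Kepler's third law: T = 2π√(r³/μ) = 2π√((6.646×10⁶)³ / 3.249×10¹⁴).
r³/μ = 9.036×10⁵ s², so T = 2π × 9.506×10² = 5.973×10³ s.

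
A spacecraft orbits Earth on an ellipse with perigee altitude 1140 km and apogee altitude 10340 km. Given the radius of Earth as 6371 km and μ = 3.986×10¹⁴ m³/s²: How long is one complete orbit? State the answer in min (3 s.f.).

r_p = 6371 + 1140 = 7511.0 km = 7.5110×10⁶ m.
r_a = 6371 + 10340 = 16711 km = 1.6711×10⁷ m.
Semi-major axis a = (r_p + r_a)/2 = (7511.0 + 16711)/2 = 12111 km = 1.211×10⁷ m.
By Kepler's third law T = 2π√(a³/μ) = 2π × 2.111×10³ = 1.326×10⁴ s.
= 221.1 min.

T ≈ 221 min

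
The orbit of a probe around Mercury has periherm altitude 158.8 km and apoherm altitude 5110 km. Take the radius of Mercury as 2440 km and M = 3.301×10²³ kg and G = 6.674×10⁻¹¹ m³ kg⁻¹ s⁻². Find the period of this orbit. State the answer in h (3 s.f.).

μ = GM = 6.674×10⁻¹¹ × 3.301×10²³ = 2.203×10¹³ m³/s².
r_p = 2440 + 158.8 = 2598.8 km = 2.5988×10⁶ m.
r_a = 2440 + 5110 = 7550.0 km = 7.5500×10⁶ m.
Semi-major axis a = (r_p + r_a)/2 = (2598.8 + 7550.0)/2 = 5074.4 km = 5.074×10⁶ m.
By Kepler's third law T = 2π√(a³/μ) = 2π × 2.435×10³ = 1.530×10⁴ s.
= 4.250 h.

T ≈ 4.25 h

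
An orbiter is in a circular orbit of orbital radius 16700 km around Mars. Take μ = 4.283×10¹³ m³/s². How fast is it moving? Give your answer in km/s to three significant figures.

v ≈ 1.60 km/s

r = 16700 km = 1.670×10⁷ m.
For a circular orbit v = √(μ/r) = √(4.283×10¹³ / 1.670×10⁷) = √(2.565×10⁶) = 1601 m/s.
That is 1.601 km/s.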